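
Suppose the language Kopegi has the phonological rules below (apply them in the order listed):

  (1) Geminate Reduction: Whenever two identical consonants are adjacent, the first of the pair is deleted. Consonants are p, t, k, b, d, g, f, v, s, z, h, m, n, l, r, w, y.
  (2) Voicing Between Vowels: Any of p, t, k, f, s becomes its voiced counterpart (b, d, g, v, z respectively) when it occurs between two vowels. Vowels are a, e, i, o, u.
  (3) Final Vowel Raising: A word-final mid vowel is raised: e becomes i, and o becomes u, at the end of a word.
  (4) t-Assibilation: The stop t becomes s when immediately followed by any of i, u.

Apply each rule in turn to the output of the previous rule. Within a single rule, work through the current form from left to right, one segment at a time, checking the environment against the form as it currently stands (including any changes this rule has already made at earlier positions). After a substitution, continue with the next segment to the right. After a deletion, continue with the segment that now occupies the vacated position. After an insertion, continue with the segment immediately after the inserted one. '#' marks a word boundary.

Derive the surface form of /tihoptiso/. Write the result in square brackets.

[sihopsizu]

(1) Geminate Reduction: no change — [tihoptiso]
(2) Voicing Between Vowels: [tihoptiso] → [tihoptizo]
(3) Final Vowel Raising: [tihoptizo] → [tihoptizu]
(4) t-Assibilation: [tihoptizu] → [sihopsizu]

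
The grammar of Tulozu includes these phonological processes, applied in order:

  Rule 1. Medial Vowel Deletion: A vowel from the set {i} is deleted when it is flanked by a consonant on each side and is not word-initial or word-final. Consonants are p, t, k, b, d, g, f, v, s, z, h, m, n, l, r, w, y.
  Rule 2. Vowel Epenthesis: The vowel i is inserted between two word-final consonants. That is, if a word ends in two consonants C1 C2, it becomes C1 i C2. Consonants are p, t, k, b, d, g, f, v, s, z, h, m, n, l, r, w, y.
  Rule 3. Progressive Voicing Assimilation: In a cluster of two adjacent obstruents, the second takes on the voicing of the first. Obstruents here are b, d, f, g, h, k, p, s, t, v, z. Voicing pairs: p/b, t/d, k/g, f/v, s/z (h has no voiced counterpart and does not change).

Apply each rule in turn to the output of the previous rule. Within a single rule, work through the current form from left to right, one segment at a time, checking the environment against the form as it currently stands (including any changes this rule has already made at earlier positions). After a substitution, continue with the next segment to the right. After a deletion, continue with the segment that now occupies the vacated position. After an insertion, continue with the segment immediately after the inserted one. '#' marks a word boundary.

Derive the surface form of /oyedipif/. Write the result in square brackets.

Rule 1 Medial Vowel Deletion: [oyedipif] → [oyedpf]
Rule 2 Vowel Epenthesis: [oyedpf] → [oyedpif]
Rule 3 Progressive Voicing Assimilation: [oyedpif] → [oyedbif]

[oyedbif]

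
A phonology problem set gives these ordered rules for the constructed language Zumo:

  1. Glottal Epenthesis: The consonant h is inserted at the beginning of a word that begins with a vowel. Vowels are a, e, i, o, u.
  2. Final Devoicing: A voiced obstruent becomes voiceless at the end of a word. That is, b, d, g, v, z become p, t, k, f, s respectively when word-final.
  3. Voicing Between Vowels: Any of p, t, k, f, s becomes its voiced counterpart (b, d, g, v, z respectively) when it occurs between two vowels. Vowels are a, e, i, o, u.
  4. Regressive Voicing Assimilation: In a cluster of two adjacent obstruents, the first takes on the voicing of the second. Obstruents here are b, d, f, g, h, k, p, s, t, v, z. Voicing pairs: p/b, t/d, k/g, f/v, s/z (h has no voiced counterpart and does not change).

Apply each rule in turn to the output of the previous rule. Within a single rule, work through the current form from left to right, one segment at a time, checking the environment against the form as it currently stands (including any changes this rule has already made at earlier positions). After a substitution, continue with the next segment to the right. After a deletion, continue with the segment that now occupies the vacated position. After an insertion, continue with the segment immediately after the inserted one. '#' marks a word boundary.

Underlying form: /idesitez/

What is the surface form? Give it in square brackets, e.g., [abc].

1 Glottal Epenthesis: [idesitez] → [hidesitez]
2 Final Devoicing: [hidesitez] → [hidesites]
3 Voicing Between Vowels: [hidesites] → [hidezides]
4 Regressive Voicing Assimilation: no change — [hidezides]

[hidezides]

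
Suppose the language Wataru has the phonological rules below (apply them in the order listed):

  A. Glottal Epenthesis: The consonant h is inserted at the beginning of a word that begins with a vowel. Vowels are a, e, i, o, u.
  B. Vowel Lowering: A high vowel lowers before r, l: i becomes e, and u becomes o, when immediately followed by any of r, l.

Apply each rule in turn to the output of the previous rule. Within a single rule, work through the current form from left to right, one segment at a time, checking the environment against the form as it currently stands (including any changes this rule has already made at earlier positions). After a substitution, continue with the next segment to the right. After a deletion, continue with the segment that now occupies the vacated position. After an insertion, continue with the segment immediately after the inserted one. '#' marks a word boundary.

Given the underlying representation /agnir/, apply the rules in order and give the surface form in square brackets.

A Glottal Epenthesis: [agnir] → [hagnir]
B Vowel Lowering: [hagnir] → [hagner]

[hagner]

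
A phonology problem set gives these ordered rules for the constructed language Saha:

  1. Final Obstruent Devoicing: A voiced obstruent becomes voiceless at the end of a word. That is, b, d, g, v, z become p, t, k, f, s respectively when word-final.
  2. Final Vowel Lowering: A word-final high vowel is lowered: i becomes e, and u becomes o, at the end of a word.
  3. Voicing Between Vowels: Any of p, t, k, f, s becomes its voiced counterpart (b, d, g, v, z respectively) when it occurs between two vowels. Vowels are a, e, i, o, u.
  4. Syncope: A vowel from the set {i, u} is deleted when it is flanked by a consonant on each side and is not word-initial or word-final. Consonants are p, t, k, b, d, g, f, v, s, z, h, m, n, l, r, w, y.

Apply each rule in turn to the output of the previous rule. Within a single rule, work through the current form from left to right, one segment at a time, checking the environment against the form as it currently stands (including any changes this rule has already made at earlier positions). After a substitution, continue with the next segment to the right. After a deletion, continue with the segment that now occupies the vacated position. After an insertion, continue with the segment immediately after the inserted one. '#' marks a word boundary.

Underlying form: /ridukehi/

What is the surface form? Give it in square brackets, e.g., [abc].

[rdgehe]

1 Final Obstruent Devoicing: no change — [ridukehi]
2 Final Vowel Lowering: [ridukehi] → [ridukehe]
3 Voicing Between Vowels: [ridukehe] → [ridugehe]
4 Syncope: [ridugehe] → [rdgehe]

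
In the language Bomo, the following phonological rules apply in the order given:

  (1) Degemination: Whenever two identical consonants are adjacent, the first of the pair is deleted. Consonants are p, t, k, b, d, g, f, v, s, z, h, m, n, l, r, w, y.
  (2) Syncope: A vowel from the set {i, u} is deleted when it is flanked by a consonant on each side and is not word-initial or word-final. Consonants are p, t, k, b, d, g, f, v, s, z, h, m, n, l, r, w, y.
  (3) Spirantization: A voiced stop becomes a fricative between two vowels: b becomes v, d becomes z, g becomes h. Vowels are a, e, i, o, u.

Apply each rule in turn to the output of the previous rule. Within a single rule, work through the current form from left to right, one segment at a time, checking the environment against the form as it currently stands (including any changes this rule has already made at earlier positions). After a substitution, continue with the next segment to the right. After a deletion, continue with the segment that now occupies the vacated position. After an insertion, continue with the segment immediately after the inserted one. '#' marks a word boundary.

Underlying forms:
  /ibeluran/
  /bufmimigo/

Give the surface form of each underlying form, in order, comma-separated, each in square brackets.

/ibeluran/:
  (1) Degemination: no change — [ibeluran]
  (2) Syncope: [ibeluran] → [ibelran]
  (3) Spirantization: [ibelran] → [ivelran]
/bufmimigo/:
  (1) Degemination: no change — [bufmimigo]
  (2) Syncope: [bufmimigo] → [bfmmgo]
  (3) Spirantization: no change — [bfmmgo]

[ivelran], [bfmmgo]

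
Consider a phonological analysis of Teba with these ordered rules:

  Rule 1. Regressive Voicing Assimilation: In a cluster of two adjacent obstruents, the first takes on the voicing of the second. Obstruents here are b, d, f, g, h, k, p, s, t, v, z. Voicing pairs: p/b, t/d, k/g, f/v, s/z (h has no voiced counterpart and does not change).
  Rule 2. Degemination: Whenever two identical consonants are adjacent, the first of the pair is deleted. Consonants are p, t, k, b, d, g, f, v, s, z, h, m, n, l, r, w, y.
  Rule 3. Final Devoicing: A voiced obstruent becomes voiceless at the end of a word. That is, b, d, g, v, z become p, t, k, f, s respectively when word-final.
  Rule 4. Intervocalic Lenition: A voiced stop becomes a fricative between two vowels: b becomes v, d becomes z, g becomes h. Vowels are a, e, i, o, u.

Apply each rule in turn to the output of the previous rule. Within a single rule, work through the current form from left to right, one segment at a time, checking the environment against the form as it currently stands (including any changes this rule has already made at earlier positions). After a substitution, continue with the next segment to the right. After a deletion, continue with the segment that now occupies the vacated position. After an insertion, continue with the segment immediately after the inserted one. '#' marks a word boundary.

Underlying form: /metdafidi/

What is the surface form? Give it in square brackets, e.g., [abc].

[mezafizi]

Rule 1 Regressive Voicing Assimilation: [metdafidi] → [meddafidi]
Rule 2 Degemination: [meddafidi] → [medafidi]
Rule 3 Final Devoicing: no change — [medafidi]
Rule 4 Intervocalic Lenition: [medafidi] → [mezafizi]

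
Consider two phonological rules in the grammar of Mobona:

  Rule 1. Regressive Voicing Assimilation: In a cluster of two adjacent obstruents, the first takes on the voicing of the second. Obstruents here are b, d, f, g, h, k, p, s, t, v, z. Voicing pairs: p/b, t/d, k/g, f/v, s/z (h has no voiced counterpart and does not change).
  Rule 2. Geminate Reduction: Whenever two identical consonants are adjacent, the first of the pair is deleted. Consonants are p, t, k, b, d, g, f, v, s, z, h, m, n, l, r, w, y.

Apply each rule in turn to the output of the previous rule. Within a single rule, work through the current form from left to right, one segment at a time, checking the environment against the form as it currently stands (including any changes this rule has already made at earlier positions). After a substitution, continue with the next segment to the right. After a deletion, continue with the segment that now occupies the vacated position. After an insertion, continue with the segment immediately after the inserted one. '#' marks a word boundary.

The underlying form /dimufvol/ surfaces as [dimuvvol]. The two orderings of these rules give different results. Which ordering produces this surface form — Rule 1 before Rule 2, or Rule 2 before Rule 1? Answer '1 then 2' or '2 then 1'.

Order 1 then 2:
  1 Regressive Voicing Assimilation: [dimufvol] → [dimuvvol]
  2 Geminate Reduction: [dimuvvol] → [dimuvol]
  result: [dimuvol]
Order 2 then 1:
  2 Geminate Reduction: no change — [dimufvol]
  1 Regressive Voicing Assimilation: [dimufvol] → [dimuvvol]
  result: [dimuvvol]

2 then 1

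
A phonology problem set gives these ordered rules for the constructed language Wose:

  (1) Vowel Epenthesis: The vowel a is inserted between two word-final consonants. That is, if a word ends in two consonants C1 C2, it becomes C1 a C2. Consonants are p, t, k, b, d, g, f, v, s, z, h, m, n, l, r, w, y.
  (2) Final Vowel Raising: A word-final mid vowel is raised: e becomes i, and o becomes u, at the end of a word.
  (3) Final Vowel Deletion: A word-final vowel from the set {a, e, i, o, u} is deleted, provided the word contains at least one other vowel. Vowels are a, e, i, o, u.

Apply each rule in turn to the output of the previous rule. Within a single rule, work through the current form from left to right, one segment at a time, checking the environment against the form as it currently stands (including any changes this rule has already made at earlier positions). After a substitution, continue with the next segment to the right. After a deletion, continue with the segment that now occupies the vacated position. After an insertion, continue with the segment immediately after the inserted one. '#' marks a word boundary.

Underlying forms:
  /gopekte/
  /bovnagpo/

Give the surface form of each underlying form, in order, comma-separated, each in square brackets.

/gopekte/:
  (1) Vowel Epenthesis: no change — [gopekte]
  (2) Final Vowel Raising: [gopekte] → [gopekti]
  (3) Final Vowel Deletion: [gopekti] → [gopekt]
/bovnagpo/:
  (1) Vowel Epenthesis: no change — [bovnagpo]
  (2) Final Vowel Raising: [bovnagpo] → [bovnagpu]
  (3) Final Vowel Deletion: [bovnagpu] → [bovnagp]

[gopekt], [bovnagp]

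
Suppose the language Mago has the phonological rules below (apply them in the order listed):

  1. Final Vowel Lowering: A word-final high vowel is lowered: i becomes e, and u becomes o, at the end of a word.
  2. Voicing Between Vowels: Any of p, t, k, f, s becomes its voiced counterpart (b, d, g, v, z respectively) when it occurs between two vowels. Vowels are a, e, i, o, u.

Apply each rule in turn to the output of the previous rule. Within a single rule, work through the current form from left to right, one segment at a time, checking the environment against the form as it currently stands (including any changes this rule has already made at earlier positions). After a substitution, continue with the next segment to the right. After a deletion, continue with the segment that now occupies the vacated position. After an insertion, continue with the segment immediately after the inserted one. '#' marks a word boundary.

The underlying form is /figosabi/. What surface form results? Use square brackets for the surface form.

[figozabe]

1 Final Vowel Lowering: [figosabi] → [figosabe]
2 Voicing Between Vowels: [figosabe] → [figozabe]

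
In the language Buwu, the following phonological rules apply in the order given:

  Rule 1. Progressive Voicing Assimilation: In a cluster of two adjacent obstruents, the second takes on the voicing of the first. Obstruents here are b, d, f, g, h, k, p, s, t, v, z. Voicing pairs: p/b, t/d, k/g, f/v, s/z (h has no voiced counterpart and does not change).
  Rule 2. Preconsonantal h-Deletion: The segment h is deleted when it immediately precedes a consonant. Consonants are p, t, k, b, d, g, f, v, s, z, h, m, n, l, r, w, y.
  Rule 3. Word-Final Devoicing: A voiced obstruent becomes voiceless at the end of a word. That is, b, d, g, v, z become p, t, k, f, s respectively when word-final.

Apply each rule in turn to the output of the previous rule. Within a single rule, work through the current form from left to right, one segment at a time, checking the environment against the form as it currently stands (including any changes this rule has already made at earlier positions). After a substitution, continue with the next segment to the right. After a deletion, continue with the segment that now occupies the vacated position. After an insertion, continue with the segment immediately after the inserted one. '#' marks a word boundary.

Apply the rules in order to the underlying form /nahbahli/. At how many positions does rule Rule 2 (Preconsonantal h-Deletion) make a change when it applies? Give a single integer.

Rule 1 Progressive Voicing Assimilation: [nahbahli] → [nahpahli]
Rule 2 Preconsonantal h-Deletion: [nahpahli] → [napali]
Rule 3 Word-Final Devoicing: no change — [napali]
Rule Rule 2 changed 2 position(s).

2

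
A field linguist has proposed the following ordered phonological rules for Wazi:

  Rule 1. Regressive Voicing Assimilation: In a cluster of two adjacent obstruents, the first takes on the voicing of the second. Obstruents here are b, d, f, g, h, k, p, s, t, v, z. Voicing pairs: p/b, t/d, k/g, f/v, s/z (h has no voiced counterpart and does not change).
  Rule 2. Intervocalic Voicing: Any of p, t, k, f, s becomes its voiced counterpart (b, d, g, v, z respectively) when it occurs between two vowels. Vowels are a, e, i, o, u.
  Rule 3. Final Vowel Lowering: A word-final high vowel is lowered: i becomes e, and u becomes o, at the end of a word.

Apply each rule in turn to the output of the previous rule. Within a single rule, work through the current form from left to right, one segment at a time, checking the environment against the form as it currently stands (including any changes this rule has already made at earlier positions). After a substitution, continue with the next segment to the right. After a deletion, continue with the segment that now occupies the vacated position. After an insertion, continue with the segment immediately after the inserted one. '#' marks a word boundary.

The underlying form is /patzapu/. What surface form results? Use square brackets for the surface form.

[padzabo]

Rule 1 Regressive Voicing Assimilation: [patzapu] → [padzapu]
Rule 2 Intervocalic Voicing: [padzapu] → [padzabu]
Rule 3 Final Vowel Lowering: [padzabu] → [padzabo]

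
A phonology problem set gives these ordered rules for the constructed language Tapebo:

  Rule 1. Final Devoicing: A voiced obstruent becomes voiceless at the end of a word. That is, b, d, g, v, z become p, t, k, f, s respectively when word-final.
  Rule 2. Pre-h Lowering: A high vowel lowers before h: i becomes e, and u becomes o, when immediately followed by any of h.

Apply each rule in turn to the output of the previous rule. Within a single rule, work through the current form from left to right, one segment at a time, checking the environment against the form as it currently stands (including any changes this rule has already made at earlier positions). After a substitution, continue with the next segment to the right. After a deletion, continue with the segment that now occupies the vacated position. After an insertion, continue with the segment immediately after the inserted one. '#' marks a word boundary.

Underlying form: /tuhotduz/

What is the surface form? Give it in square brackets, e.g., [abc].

Rule 1 Final Devoicing: [tuhotduz] → [tuhotdus]
Rule 2 Pre-h Lowering: [tuhotdus] → [tohotdus]

[tohotdus]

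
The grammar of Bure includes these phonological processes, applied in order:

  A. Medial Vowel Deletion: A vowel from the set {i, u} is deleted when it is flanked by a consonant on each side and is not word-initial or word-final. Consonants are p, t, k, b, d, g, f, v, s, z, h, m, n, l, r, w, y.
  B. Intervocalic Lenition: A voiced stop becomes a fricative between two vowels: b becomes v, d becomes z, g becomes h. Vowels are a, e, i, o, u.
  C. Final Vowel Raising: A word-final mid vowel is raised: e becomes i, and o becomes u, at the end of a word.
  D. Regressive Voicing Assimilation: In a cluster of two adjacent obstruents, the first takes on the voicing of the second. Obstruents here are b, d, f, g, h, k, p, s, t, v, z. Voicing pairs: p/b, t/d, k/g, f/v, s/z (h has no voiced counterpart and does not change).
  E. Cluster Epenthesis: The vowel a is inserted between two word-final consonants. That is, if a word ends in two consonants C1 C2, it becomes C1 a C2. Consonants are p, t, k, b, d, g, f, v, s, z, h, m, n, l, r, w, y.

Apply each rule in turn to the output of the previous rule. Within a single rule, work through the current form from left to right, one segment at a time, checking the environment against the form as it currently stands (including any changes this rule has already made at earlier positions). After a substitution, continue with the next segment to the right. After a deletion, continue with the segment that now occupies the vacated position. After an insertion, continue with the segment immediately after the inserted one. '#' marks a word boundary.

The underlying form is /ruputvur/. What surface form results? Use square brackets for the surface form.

[rpdvar]

A Medial Vowel Deletion: [ruputvur] → [rptvr]
B Intervocalic Lenition: no change — [rptvr]
C Final Vowel Raising: no change — [rptvr]
D Regressive Voicing Assimilation: [rptvr] → [rpdvr]
E Cluster Epenthesis: [rpdvr] → [rpdvar]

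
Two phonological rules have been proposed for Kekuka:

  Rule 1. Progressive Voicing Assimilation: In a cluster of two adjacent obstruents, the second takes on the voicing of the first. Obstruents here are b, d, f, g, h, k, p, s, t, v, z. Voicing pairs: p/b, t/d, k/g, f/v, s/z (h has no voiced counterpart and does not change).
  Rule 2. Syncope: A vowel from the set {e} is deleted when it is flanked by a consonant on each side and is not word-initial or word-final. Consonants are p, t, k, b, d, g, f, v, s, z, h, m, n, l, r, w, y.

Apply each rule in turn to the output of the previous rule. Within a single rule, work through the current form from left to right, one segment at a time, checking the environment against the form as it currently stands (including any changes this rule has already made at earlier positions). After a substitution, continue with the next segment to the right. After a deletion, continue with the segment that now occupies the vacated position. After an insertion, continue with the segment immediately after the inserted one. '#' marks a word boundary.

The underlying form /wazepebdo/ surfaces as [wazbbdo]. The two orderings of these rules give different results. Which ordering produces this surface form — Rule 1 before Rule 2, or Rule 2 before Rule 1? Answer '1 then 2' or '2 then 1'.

Order 1 then 2:
  1 Progressive Voicing Assimilation: no change — [wazepebdo]
  2 Syncope: [wazepebdo] → [wazpbdo]
  result: [wazpbdo]
Order 2 then 1:
  2 Syncope: [wazepebdo] → [wazpbdo]
  1 Progressive Voicing Assimilation: [wazpbdo] → [wazbbdo]
  result: [wazbbdo]

2 then 1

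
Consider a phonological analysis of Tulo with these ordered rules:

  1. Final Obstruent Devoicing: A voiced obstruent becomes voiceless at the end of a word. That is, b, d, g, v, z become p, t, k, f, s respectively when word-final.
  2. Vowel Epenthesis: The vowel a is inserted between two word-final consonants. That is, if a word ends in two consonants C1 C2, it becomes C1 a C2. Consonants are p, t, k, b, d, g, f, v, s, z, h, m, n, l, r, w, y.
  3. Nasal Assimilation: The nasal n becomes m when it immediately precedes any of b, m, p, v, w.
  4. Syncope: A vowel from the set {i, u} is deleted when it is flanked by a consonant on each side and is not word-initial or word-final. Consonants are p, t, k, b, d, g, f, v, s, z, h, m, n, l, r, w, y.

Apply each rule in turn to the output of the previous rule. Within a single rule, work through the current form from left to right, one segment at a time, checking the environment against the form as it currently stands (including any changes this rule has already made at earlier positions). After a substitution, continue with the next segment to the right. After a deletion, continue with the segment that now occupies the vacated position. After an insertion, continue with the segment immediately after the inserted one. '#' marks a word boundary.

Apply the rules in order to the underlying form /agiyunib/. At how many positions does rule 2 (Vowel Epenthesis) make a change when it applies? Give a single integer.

0

1 Final Obstruent Devoicing: [agiyunib] → [agiyunip]
2 Vowel Epenthesis: no change — [agiyunip]
3 Nasal Assimilation: no change — [agiyunip]
4 Syncope: [agiyunip] → [agynp]
Rule 2 changed 0 position(s).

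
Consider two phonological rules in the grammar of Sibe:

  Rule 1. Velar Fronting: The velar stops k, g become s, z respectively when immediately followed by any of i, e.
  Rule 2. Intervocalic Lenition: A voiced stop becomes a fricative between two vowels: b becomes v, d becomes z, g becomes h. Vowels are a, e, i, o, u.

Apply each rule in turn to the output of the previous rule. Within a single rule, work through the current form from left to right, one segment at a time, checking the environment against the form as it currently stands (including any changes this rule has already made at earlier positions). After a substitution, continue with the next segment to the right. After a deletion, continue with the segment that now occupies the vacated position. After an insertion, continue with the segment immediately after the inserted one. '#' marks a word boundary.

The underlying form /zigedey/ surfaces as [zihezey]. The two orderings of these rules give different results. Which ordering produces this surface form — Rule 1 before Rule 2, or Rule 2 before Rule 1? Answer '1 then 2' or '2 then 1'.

2 then 1

Order 1 then 2:
  1 Velar Fronting: [zigedey] → [zizedey]
  2 Intervocalic Lenition: [zizedey] → [zizezey]
  result: [zizezey]
Order 2 then 1:
  2 Intervocalic Lenition: [zigedey] → [zihezey]
  1 Velar Fronting: no change — [zihezey]
  result: [zihezey]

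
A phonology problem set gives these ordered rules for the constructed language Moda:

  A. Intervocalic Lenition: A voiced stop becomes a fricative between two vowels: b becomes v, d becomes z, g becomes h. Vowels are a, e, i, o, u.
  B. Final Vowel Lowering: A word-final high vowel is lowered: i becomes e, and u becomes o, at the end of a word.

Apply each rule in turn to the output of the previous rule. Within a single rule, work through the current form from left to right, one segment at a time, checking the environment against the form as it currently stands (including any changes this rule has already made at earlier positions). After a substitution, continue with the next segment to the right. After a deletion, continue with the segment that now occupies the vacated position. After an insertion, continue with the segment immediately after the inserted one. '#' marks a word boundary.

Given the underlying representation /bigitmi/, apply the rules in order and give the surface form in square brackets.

[bihitme]

A Intervocalic Lenition: [bigitmi] → [bihitmi]
B Final Vowel Lowering: [bihitmi] → [bihitme]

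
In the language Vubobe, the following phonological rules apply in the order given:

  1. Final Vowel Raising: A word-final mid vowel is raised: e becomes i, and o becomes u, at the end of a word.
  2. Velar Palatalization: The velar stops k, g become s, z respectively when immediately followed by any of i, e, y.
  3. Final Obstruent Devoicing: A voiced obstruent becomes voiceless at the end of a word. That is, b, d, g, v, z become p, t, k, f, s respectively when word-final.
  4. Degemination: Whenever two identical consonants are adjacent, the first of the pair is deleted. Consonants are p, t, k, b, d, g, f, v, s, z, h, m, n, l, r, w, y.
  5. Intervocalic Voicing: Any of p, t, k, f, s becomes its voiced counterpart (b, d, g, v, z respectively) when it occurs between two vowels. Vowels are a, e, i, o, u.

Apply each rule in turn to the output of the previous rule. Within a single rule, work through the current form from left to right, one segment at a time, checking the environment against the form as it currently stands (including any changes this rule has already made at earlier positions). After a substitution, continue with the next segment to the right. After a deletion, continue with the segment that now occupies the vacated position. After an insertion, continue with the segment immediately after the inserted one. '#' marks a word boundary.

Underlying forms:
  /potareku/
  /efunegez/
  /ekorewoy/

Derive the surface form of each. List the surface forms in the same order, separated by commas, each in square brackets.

[podaregu], [evunezes], [egorewoy]

/potareku/:
  1 Final Vowel Raising: no change — [potareku]
  2 Velar Palatalization: no change — [potareku]
  3 Final Obstruent Devoicing: no change — [potareku]
  4 Degemination: no change — [potareku]
  5 Intervocalic Voicing: [potareku] → [podaregu]
/efunegez/:
  1 Final Vowel Raising: no change — [efunegez]
  2 Velar Palatalization: [efunegez] → [efunezez]
  3 Final Obstruent Devoicing: [efunezez] → [efunezes]
  4 Degemination: no change — [efunezes]
  5 Intervocalic Voicing: [efunezes] → [evunezes]
/ekorewoy/:
  1 Final Vowel Raising: no change — [ekorewoy]
  2 Velar Palatalization: no change — [ekorewoy]
  3 Final Obstruent Devoicing: no change — [ekorewoy]
  4 Degemination: no change — [ekorewoy]
  5 Intervocalic Voicing: [ekorewoy] → [egorewoy]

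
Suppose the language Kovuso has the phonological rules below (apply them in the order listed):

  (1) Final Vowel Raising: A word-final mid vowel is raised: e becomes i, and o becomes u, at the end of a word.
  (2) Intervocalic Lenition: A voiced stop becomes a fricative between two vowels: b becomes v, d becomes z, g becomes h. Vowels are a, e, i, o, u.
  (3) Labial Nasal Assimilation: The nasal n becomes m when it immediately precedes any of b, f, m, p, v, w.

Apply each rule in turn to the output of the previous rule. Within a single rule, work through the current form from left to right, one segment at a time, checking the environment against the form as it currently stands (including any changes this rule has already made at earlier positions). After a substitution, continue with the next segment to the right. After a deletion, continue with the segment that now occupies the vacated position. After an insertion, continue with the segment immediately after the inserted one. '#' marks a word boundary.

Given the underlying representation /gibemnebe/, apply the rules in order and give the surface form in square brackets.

[givemnevi]

(1) Final Vowel Raising: [gibemnebe] → [gibemnebi]
(2) Intervocalic Lenition: [gibemnebi] → [givemnevi]
(3) Labial Nasal Assimilation: no change — [givemnevi]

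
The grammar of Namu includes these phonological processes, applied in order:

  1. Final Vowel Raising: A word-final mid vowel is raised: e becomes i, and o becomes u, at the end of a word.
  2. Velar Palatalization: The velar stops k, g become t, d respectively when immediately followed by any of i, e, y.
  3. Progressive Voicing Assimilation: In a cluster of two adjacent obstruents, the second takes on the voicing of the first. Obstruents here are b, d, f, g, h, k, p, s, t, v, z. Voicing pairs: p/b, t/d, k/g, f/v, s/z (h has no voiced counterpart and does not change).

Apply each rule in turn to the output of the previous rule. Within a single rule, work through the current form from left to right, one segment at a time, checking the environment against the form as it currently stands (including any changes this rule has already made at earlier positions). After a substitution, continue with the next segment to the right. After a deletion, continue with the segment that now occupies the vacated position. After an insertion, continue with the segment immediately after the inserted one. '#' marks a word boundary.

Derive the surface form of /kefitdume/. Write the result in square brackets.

1 Final Vowel Raising: [kefitdume] → [kefitdumi]
2 Velar Palatalization: [kefitdumi] → [tefitdumi]
3 Progressive Voicing Assimilation: [tefitdumi] → [tefittumi]

[tefittumi]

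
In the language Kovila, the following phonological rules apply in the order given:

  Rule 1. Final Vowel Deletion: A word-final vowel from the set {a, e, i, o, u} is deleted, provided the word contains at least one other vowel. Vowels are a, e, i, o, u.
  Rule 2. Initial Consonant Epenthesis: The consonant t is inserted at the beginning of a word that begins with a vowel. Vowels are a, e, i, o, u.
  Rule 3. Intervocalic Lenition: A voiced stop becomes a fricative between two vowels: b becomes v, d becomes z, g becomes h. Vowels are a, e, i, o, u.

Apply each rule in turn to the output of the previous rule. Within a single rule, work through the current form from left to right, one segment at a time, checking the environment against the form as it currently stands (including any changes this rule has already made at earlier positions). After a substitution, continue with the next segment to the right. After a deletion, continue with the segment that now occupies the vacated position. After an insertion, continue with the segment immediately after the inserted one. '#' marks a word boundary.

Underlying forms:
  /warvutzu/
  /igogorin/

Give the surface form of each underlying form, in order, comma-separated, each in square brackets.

/warvutzu/:
  Rule 1 Final Vowel Deletion: [warvutzu] → [warvutz]
  Rule 2 Initial Consonant Epenthesis: no change — [warvutz]
  Rule 3 Intervocalic Lenition: no change — [warvutz]
/igogorin/:
  Rule 1 Final Vowel Deletion: no change — [igogorin]
  Rule 2 Initial Consonant Epenthesis: [igogorin] → [tigogorin]
  Rule 3 Intervocalic Lenition: [tigogorin] → [tihohorin]

[warvutz], [tihohorin]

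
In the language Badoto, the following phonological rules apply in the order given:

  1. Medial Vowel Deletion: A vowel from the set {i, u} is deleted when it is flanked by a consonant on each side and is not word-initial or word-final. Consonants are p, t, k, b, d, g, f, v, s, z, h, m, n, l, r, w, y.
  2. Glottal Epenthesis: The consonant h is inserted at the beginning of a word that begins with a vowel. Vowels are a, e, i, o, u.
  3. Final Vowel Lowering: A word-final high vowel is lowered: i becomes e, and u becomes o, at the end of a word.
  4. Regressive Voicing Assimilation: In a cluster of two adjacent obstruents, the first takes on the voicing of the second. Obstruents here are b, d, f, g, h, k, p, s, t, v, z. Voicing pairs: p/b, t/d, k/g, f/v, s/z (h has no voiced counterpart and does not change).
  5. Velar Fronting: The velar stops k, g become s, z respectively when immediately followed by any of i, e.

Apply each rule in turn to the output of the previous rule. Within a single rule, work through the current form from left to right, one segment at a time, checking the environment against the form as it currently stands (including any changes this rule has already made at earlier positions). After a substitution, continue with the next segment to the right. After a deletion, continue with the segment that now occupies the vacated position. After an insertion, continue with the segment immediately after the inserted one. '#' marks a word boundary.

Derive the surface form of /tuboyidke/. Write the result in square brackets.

[dboytse]

1 Medial Vowel Deletion: [tuboyidke] → [tboydke]
2 Glottal Epenthesis: no change — [tboydke]
3 Final Vowel Lowering: no change — [tboydke]
4 Regressive Voicing Assimilation: [tboydke] → [dboytke]
5 Velar Fronting: [dboytke] → [dboytse]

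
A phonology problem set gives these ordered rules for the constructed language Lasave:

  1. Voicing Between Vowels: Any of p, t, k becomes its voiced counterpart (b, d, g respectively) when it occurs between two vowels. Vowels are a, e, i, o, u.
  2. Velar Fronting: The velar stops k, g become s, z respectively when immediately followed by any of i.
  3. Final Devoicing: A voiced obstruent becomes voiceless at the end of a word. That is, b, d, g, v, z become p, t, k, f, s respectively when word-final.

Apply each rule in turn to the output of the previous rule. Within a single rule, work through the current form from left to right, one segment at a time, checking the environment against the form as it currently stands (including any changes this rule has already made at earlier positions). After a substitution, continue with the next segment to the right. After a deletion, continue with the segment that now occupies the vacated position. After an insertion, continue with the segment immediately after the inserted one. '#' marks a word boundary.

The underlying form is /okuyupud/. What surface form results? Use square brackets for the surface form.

1 Voicing Between Vowels: [okuyupud] → [oguyubud]
2 Velar Fronting: no change — [oguyubud]
3 Final Devoicing: [oguyubud] → [oguyubut]

[oguyubut]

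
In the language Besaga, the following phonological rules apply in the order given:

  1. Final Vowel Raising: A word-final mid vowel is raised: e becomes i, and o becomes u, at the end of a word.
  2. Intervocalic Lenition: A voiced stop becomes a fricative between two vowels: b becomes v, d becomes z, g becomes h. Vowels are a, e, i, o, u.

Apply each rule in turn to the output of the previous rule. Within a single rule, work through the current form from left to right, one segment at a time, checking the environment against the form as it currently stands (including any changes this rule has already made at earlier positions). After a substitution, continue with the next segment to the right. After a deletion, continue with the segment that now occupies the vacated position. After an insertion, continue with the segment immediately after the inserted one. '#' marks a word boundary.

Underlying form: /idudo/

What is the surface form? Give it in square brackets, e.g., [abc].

[izuzu]

1 Final Vowel Raising: [idudo] → [idudu]
2 Intervocalic Lenition: [idudu] → [izuzu]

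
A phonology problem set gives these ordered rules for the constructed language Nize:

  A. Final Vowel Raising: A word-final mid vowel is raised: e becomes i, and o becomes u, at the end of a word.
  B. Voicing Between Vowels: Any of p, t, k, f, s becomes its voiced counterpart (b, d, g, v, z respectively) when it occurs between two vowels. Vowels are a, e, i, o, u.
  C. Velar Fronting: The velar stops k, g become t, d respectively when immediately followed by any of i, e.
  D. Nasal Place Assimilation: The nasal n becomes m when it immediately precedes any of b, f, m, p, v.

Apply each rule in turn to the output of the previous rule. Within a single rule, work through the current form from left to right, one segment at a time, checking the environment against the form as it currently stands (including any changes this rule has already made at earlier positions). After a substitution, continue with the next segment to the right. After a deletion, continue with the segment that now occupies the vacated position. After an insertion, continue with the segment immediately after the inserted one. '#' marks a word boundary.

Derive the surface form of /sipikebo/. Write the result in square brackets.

A Final Vowel Raising: [sipikebo] → [sipikebu]
B Voicing Between Vowels: [sipikebu] → [sibigebu]
C Velar Fronting: [sibigebu] → [sibidebu]
D Nasal Place Assimilation: no change — [sibidebu]

[sibidebu]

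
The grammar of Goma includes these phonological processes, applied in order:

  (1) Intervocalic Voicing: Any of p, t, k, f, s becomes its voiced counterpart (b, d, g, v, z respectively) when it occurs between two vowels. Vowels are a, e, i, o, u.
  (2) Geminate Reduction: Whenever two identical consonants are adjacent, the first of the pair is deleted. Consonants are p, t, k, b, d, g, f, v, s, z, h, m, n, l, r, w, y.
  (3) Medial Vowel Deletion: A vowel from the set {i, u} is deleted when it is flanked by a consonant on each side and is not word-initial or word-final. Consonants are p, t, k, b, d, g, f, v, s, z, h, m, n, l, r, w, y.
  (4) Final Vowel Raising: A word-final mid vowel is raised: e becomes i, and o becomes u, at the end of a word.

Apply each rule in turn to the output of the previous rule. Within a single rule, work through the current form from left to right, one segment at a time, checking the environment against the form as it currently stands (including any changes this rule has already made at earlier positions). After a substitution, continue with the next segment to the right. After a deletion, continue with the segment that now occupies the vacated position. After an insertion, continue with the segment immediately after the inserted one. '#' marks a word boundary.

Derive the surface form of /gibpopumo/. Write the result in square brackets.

[gbpobmu]

(1) Intervocalic Voicing: [gibpopumo] → [gibpobumo]
(2) Geminate Reduction: no change — [gibpobumo]
(3) Medial Vowel Deletion: [gibpobumo] → [gbpobmo]
(4) Final Vowel Raising: [gbpobmo] → [gbpobmu]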